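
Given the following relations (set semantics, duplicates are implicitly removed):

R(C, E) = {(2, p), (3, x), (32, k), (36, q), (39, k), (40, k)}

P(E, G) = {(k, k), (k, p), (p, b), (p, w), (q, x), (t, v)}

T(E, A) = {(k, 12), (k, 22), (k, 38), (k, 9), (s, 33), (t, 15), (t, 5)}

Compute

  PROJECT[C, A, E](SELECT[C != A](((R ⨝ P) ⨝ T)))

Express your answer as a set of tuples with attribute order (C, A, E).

{(32, 12, k), (32, 22, k), (32, 38, k), (32, 9, k), (39, 12, k), (39, 22, k), (39, 38, k), (39, 9, k), (40, 12, k), (40, 22, k), (40, 38, k), (40, 9, k)}

Natural join on E: {(2, p, b), (2, p, w), (32, k, k), (32, k, p), (36, q, x), (39, k, k), (39, k, p), (40, k, k), (40, k, p)}
Natural join on E: {(32, k, k, 12), (32, k, k, 22), (32, k, k, 38), (32, k, k, 9), (32, k, p, 12), (32, k, p, 22), (32, k, p, 38), (32, k, p, 9), (39, k, k, 12), (39, k, k, 22), (39, k, k, 38), (39, k, k, 9), (39, k, p, 12), (39, k, p, 22), (39, k, p, 38), (39, k, p, 9), (40, k, k, 12), (40, k, k, 22), (40, k, k, 38), (40, k, k, 9), (40, k, p, 12), (40, k, p, 22), (40, k, p, 38), (40, k, p, 9)}
σ[C != A]: keep tuples satisfying C != A → {(32, k, k, 12), (32, k, k, 22), (32, k, k, 38), (32, k, k, 9), (32, k, p, 12), (32, k, p, 22), (32, k, p, 38), (32, k, p, 9), (39, k, k, 12), (39, k, k, 22), (39, k, k, 38), (39, k, k, 9), (39, k, p, 12), (39, k, p, 22), (39, k, p, 38), (39, k, p, 9), (40, k, k, 12), (40, k, k, 22), (40, k, k, 38), (40, k, k, 9), (40, k, p, 12), (40, k, p, 22), (40, k, p, 38), (40, k, p, 9)}
Projecting to C, A, E (12 duplicate(s) eliminated): {(32, 12, k), (32, 22, k), (32, 38, k), (32, 9, k), (39, 12, k), (39, 22, k), (39, 38, k), (39, 9, k), (40, 12, k), (40, 22, k), (40, 38, k), (40, 9, k)}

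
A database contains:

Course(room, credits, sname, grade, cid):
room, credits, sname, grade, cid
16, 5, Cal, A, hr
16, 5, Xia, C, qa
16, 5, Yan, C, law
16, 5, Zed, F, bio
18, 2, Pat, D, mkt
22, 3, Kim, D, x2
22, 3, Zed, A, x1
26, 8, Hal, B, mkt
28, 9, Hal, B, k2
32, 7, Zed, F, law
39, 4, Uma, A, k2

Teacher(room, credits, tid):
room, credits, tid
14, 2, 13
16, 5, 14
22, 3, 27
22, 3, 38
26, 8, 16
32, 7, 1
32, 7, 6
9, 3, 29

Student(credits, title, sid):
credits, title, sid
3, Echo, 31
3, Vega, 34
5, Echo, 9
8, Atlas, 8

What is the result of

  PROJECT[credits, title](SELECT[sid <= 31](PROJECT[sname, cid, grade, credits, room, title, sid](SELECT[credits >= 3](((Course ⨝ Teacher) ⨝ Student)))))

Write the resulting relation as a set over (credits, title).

{(3, Echo), (5, Echo), (8, Atlas)}

Joining Course and Teacher on room, credits yields {(16, 5, Cal, A, hr, 14), (16, 5, Xia, C, qa, 14), (16, 5, Yan, C, law, 14), (16, 5, Zed, F, bio, 14), (22, 3, Kim, D, x2, 27), (22, 3, Kim, D, x2, 38), (22, 3, Zed, A, x1, 27), (22, 3, Zed, A, x1, 38), (26, 8, Hal, B, mkt, 16), (32, 7, Zed, F, law, 1), (32, 7, Zed, F, law, 6)}.
Joining (Course ⨝ Teacher) and Student on credits yields {(16, 5, Cal, A, hr, 14, Echo, 9), (16, 5, Xia, C, qa, 14, Echo, 9), (16, 5, Yan, C, law, 14, Echo, 9), (16, 5, Zed, F, bio, 14, Echo, 9), (22, 3, Kim, D, x2, 27, Echo, 31), (22, 3, Kim, D, x2, 27, Vega, 34), (22, 3, Kim, D, x2, 38, Echo, 31), (22, 3, Kim, D, x2, 38, Vega, 34), (22, 3, Zed, A, x1, 27, Echo, 31), (22, 3, Zed, A, x1, 27, Vega, 34), (22, 3, Zed, A, x1, 38, Echo, 31), (22, 3, Zed, A, x1, 38, Vega, 34), (26, 8, Hal, B, mkt, 16, Atlas, 8)}.
Selection credits >= 3: {(16, 5, Cal, A, hr, 14, Echo, 9), (16, 5, Xia, C, qa, 14, Echo, 9), (16, 5, Yan, C, law, 14, Echo, 9), (16, 5, Zed, F, bio, 14, Echo, 9), (22, 3, Kim, D, x2, 27, Echo, 31), (22, 3, Kim, D, x2, 27, Vega, 34), (22, 3, Kim, D, x2, 38, Echo, 31), (22, 3, Kim, D, x2, 38, Vega, 34), (22, 3, Zed, A, x1, 27, Echo, 31), (22, 3, Zed, A, x1, 27, Vega, 34), (22, 3, Zed, A, x1, 38, Echo, 31), (22, 3, Zed, A, x1, 38, Vega, 34), (26, 8, Hal, B, mkt, 16, Atlas, 8)}
π[sname, cid, grade, credits, room, title, sid]: project onto (sname, cid, grade, credits, room, title, sid) (4 duplicate(s) eliminated) → {(Cal, hr, A, 5, 16, Echo, 9), (Hal, mkt, B, 8, 26, Atlas, 8), (Kim, x2, D, 3, 22, Echo, 31), (Kim, x2, D, 3, 22, Vega, 34), (Xia, qa, C, 5, 16, Echo, 9), (Yan, law, C, 5, 16, Echo, 9), (Zed, bio, F, 5, 16, Echo, 9), (Zed, x1, A, 3, 22, Echo, 31), (Zed, x1, A, 3, 22, Vega, 34)}
Selection sid <= 31: {(Cal, hr, A, 5, 16, Echo, 9), (Hal, mkt, B, 8, 26, Atlas, 8), (Kim, x2, D, 3, 22, Echo, 31), (Xia, qa, C, 5, 16, Echo, 9), (Yan, law, C, 5, 16, Echo, 9), (Zed, bio, F, 5, 16, Echo, 9), (Zed, x1, A, 3, 22, Echo, 31)}
π[credits, title]: project onto (credits, title) (4 duplicate(s) eliminated) → {(3, Echo), (5, Echo), (8, Atlas)}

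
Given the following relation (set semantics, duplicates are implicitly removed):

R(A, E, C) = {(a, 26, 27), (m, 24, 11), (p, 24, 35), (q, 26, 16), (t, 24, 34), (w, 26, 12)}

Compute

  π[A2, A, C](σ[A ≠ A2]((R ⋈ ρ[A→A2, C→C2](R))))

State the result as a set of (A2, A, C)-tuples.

{(a, q, 16), (a, w, 12), (m, p, 35), (m, t, 34), (p, m, 11), (p, t, 34), (q, a, 27), (q, w, 12), (t, m, 11), (t, p, 35), (w, a, 27), (w, q, 16)}

ρ[A→A2, C→C2]: schema becomes (A2, E, C2); tuples unchanged.
Natural join on E: {(a, 26, 27, a, 27), (a, 26, 27, q, 16), (a, 26, 27, w, 12), (m, 24, 11, m, 11), (m, 24, 11, p, 35), (m, 24, 11, t, 34), (p, 24, 35, m, 11), (p, 24, 35, p, 35), (p, 24, 35, t, 34), (q, 26, 16, a, 27), (q, 26, 16, q, 16), (q, 26, 16, w, 12), (t, 24, 34, m, 11), (t, 24, 34, p, 35), (t, 24, 34, t, 34), (w, 26, 12, a, 27), (w, 26, 12, q, 16), (w, 26, 12, w, 12)}
σ[A ≠ A2]: keep tuples satisfying A ≠ A2 → {(a, 26, 27, q, 16), (a, 26, 27, w, 12), (m, 24, 11, p, 35), (m, 24, 11, t, 34), (p, 24, 35, m, 11), (p, 24, 35, t, 34), (q, 26, 16, a, 27), (q, 26, 16, w, 12), (t, 24, 34, m, 11), (t, 24, 34, p, 35), (w, 26, 12, a, 27), (w, 26, 12, q, 16)}
Keep only column(s) A2, A, C: {(a, q, 16), (a, w, 12), (m, p, 35), (m, t, 34), (p, m, 11), (p, t, 34), (q, a, 27), (q, w, 12), (t, m, 11), (t, p, 35), (w, a, 27), (w, q, 16)}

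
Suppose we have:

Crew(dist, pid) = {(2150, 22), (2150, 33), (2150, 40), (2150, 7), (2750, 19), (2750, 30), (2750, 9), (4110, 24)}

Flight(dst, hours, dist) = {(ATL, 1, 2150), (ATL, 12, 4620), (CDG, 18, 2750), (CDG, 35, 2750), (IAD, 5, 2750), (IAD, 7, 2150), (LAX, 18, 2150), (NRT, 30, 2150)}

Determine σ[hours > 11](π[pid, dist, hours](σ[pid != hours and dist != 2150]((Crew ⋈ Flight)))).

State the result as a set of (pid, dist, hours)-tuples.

{(19, 2750, 18), (19, 2750, 35), (30, 2750, 18), (30, 2750, 35), (9, 2750, 18), (9, 2750, 35)}

Joining Crew and Flight on dist yields {(2150, 22, ATL, 1), (2150, 22, IAD, 7), (2150, 22, LAX, 18), (2150, 22, NRT, 30), (2150, 33, ATL, 1), (2150, 33, IAD, 7), (2150, 33, LAX, 18), (2150, 33, NRT, 30), (2150, 40, ATL, 1), (2150, 40, IAD, 7), (2150, 40, LAX, 18), (2150, 40, NRT, 30), (2150, 7, ATL, 1), (2150, 7, IAD, 7), (2150, 7, LAX, 18), (2150, 7, NRT, 30), (2750, 19, CDG, 18), (2750, 19, CDG, 35), (2750, 19, IAD, 5), (2750, 30, CDG, 18), (2750, 30, CDG, 35), (2750, 30, IAD, 5), (2750, 9, CDG, 18), (2750, 9, CDG, 35), (2750, 9, IAD, 5)}.
Selection pid != hours and dist != 2150: {(2750, 19, CDG, 18), (2750, 19, CDG, 35), (2750, 19, IAD, 5), (2750, 30, CDG, 18), (2750, 30, CDG, 35), (2750, 30, IAD, 5), (2750, 9, CDG, 18), (2750, 9, CDG, 35), (2750, 9, IAD, 5)}
π[pid, dist, hours]: project onto (pid, dist, hours) → {(19, 2750, 18), (19, 2750, 35), (19, 2750, 5), (30, 2750, 18), (30, 2750, 35), (30, 2750, 5), (9, 2750, 18), (9, 2750, 35), (9, 2750, 5)}
Selection hours > 11: {(19, 2750, 18), (19, 2750, 35), (30, 2750, 18), (30, 2750, 35), (9, 2750, 18), (9, 2750, 35)}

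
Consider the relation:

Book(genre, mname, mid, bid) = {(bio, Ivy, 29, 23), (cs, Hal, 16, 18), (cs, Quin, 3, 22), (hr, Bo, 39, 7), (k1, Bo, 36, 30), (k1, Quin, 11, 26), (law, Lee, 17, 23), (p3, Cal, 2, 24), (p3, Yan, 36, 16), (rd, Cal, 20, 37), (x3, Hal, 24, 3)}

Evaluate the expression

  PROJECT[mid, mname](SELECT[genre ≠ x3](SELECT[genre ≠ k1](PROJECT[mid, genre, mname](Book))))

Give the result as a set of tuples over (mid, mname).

{(16, Hal), (17, Lee), (2, Cal), (20, Cal), (29, Ivy), (3, Quin), (36, Yan), (39, Bo)}

Keep only column(s) mid, genre, mname: {(11, k1, Quin), (16, cs, Hal), (17, law, Lee), (2, p3, Cal), (20, rd, Cal), (24, x3, Hal), (29, bio, Ivy), (3, cs, Quin), (36, k1, Bo), (36, p3, Yan), (39, hr, Bo)}
σ[genre ≠ k1]: keep tuples satisfying genre ≠ k1 → {(16, cs, Hal), (17, law, Lee), (2, p3, Cal), (20, rd, Cal), (24, x3, Hal), (29, bio, Ivy), (3, cs, Quin), (36, p3, Yan), (39, hr, Bo)}
σ[genre ≠ x3]: keep tuples satisfying genre ≠ x3 → {(16, cs, Hal), (17, law, Lee), (2, p3, Cal), (20, rd, Cal), (29, bio, Ivy), (3, cs, Quin), (36, p3, Yan), (39, hr, Bo)}
Keep only column(s) mid, mname: {(16, Hal), (17, Lee), (2, Cal), (20, Cal), (29, Ivy), (3, Quin), (36, Yan), (39, Bo)}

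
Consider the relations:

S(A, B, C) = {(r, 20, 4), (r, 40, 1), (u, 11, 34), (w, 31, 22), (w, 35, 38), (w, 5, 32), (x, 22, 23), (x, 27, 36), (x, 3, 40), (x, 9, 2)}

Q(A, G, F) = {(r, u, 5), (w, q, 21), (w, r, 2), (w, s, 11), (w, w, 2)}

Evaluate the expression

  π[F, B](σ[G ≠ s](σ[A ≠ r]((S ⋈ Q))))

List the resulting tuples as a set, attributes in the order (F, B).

S ⋈ Q (natural join on A): {(r, 20, 4, u, 5), (r, 40, 1, u, 5), (w, 31, 22, q, 21), (w, 31, 22, r, 2), (w, 31, 22, s, 11), (w, 31, 22, w, 2), (w, 35, 38, q, 21), (w, 35, 38, r, 2), (w, 35, 38, s, 11), (w, 35, 38, w, 2), (w, 5, 32, q, 21), (w, 5, 32, r, 2), (w, 5, 32, s, 11), (w, 5, 32, w, 2)}
Apply σ_{A ≠ r}; surviving tuples: {(w, 31, 22, q, 21), (w, 31, 22, r, 2), (w, 31, 22, s, 11), (w, 31, 22, w, 2), (w, 35, 38, q, 21), (w, 35, 38, r, 2), (w, 35, 38, s, 11), (w, 35, 38, w, 2), (w, 5, 32, q, 21), (w, 5, 32, r, 2), (w, 5, 32, s, 11), (w, 5, 32, w, 2)}
Apply σ_{G ≠ s}; surviving tuples: {(w, 31, 22, q, 21), (w, 31, 22, r, 2), (w, 31, 22, w, 2), (w, 35, 38, q, 21), (w, 35, 38, r, 2), (w, 35, 38, w, 2), (w, 5, 32, q, 21), (w, 5, 32, r, 2), (w, 5, 32, w, 2)}
Projecting to F, B (3 duplicate(s) eliminated): {(2, 31), (2, 35), (2, 5), (21, 31), (21, 35), (21, 5)}

{(2, 31), (2, 35), (2, 5), (21, 31), (21, 35), (21, 5)}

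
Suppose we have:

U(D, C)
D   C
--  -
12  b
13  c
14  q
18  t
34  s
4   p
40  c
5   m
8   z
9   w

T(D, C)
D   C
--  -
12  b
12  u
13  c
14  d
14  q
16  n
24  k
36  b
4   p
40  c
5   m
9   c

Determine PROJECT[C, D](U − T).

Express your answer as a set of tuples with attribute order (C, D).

Set difference of the two operands is {(18, t), (34, s), (8, z), (9, w)}.
π[C, D]: project onto (C, D) → {(s, 34), (t, 18), (w, 9), (z, 8)}

{(s, 34), (t, 18), (w, 9), (z, 8)}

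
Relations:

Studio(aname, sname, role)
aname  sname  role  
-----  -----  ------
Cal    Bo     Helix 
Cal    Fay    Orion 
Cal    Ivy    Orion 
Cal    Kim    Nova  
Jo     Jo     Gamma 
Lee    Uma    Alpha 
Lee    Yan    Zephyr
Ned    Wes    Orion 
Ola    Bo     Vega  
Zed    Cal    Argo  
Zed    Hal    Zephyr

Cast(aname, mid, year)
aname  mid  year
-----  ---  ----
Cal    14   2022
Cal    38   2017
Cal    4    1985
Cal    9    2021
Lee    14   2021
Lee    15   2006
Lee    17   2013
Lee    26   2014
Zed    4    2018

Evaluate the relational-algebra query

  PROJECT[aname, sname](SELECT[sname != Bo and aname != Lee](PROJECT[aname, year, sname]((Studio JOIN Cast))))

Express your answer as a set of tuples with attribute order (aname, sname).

{(Cal, Fay), (Cal, Ivy), (Cal, Kim), (Zed, Cal), (Zed, Hal)}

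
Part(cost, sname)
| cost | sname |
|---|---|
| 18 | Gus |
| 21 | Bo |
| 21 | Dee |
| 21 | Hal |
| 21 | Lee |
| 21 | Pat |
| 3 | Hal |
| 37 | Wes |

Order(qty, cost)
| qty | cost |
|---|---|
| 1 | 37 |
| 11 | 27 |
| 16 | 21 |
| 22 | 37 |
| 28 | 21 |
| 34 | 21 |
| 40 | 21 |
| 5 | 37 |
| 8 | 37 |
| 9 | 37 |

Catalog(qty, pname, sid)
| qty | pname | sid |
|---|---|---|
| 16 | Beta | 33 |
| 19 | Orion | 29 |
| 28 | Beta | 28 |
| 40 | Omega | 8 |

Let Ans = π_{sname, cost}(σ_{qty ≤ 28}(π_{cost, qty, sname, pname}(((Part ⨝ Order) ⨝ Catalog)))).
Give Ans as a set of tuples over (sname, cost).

Natural join on cost: {(21, Bo, 16), (21, Bo, 28), (21, Bo, 34), (21, Bo, 40), (21, Dee, 16), (21, Dee, 28), (21, Dee, 34), (21, Dee, 40), (21, Hal, 16), (21, Hal, 28), (21, Hal, 34), (21, Hal, 40), (21, Lee, 16), (21, Lee, 28), (21, Lee, 34), (21, Lee, 40), (21, Pat, 16), (21, Pat, 28), (21, Pat, 34), (21, Pat, 40), (37, Wes, 1), (37, Wes, 22), (37, Wes, 5), (37, Wes, 8), (37, Wes, 9)}
Natural join on qty: {(21, Bo, 16, Beta, 33), (21, Bo, 28, Beta, 28), (21, Bo, 40, Omega, 8), (21, Dee, 16, Beta, 33), (21, Dee, 28, Beta, 28), (21, Dee, 40, Omega, 8), (21, Hal, 16, Beta, 33), (21, Hal, 28, Beta, 28), (21, Hal, 40, Omega, 8), (21, Lee, 16, Beta, 33), (21, Lee, 28, Beta, 28), (21, Lee, 40, Omega, 8), (21, Pat, 16, Beta, 33), (21, Pat, 28, Beta, 28), (21, Pat, 40, Omega, 8)}
Projecting to cost, qty, sname, pname: {(21, 16, Bo, Beta), (21, 16, Dee, Beta), (21, 16, Hal, Beta), (21, 16, Lee, Beta), (21, 16, Pat, Beta), (21, 28, Bo, Beta), (21, 28, Dee, Beta), (21, 28, Hal, Beta), (21, 28, Lee, Beta), (21, 28, Pat, Beta), (21, 40, Bo, Omega), (21, 40, Dee, Omega), (21, 40, Hal, Omega), (21, 40, Lee, Omega), (21, 40, Pat, Omega)}
σ[qty ≤ 28]: keep tuples satisfying qty ≤ 28 → {(21, 16, Bo, Beta), (21, 16, Dee, Beta), (21, 16, Hal, Beta), (21, 16, Lee, Beta), (21, 16, Pat, Beta), (21, 28, Bo, Beta), (21, 28, Dee, Beta), (21, 28, Hal, Beta), (21, 28, Lee, Beta), (21, 28, Pat, Beta)}
Projecting to sname, cost (5 duplicate(s) eliminated): {(Bo, 21), (Dee, 21), (Hal, 21), (Lee, 21), (Pat, 21)}

{(Bo, 21), (Dee, 21), (Hal, 21), (Lee, 21), (Pat, 21)}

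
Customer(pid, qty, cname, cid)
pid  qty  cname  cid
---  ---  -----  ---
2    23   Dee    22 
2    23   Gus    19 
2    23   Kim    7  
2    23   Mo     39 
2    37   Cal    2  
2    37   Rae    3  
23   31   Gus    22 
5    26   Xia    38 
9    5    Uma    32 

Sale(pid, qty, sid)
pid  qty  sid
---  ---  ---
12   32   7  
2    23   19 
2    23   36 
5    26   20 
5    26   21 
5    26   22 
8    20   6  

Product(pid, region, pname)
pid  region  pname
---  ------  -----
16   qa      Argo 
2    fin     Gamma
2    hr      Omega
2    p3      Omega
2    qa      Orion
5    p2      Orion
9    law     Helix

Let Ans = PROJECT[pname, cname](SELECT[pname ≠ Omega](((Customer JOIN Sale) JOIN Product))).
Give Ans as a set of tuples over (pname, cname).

{(Gamma, Dee), (Gamma, Gus), (Gamma, Kim), (Gamma, Mo), (Orion, Dee), (Orion, Gus), (Orion, Kim), (Orion, Mo), (Orion, Xia)}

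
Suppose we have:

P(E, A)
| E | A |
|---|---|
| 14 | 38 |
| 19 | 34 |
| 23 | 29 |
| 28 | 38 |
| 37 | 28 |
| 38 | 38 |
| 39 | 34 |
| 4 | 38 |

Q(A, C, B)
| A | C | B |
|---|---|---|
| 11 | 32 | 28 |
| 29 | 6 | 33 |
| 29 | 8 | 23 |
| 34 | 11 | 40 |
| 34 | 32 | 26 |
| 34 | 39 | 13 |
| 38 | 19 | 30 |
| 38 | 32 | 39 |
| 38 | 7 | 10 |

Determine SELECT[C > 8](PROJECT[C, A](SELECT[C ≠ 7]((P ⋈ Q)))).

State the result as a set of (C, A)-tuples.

Natural join on A: {(14, 38, 19, 30), (14, 38, 32, 39), (14, 38, 7, 10), (19, 34, 11, 40), (19, 34, 32, 26), (19, 34, 39, 13), (23, 29, 6, 33), (23, 29, 8, 23), (28, 38, 19, 30), (28, 38, 32, 39), (28, 38, 7, 10), (38, 38, 19, 30), (38, 38, 32, 39), (38, 38, 7, 10), (39, 34, 11, 40), (39, 34, 32, 26), (39, 34, 39, 13), (4, 38, 19, 30), (4, 38, 32, 39), (4, 38, 7, 10)}
Selection C ≠ 7: {(14, 38, 19, 30), (14, 38, 32, 39), (19, 34, 11, 40), (19, 34, 32, 26), (19, 34, 39, 13), (23, 29, 6, 33), (23, 29, 8, 23), (28, 38, 19, 30), (28, 38, 32, 39), (38, 38, 19, 30), (38, 38, 32, 39), (39, 34, 11, 40), (39, 34, 32, 26), (39, 34, 39, 13), (4, 38, 19, 30), (4, 38, 32, 39)}
π[C, A]: project onto (C, A) (9 duplicate(s) eliminated) → {(11, 34), (19, 38), (32, 34), (32, 38), (39, 34), (6, 29), (8, 29)}
Selection C > 8: {(11, 34), (19, 38), (32, 34), (32, 38), (39, 34)}

{(11, 34), (19, 38), (32, 34), (32, 38), (39, 34)}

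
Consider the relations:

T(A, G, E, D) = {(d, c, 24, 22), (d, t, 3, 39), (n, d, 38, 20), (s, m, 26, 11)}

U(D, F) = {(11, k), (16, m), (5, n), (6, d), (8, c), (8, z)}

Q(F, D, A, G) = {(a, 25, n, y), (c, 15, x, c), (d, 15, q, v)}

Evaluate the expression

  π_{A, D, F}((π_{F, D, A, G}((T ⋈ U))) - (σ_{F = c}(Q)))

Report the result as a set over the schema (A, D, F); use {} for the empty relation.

{(s, 11, k)}

T ⋈ U (natural join on D): {(s, m, 26, 11, k)}
π[F, D, A, G]: project onto (F, D, A, G) → {(k, 11, s, m)}
Apply σ_{F = c}; surviving tuples: {(c, 15, x, c)}
Difference: {(k, 11, s, m)} with {(c, 15, x, c)} → {(k, 11, s, m)}
π[A, D, F]: project onto (A, D, F) → {(s, 11, k)}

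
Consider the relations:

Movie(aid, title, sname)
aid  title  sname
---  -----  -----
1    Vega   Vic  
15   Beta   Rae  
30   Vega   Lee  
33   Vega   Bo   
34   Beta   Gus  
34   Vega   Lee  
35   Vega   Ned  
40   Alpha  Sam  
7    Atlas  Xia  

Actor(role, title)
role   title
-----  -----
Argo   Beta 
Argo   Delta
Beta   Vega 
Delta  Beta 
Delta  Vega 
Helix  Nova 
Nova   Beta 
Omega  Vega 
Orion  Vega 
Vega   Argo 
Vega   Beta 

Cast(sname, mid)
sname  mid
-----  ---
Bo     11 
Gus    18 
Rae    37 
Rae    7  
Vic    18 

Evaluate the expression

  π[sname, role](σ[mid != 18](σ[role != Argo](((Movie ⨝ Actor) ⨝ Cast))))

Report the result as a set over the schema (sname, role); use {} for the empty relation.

{(Bo, Beta), (Bo, Delta), (Bo, Omega), (Bo, Orion), (Rae, Delta), (Rae, Nova), (Rae, Vega)}

Movie ⋈ Actor (natural join on title): {(1, Vega, Vic, Beta), (1, Vega, Vic, Delta), (1, Vega, Vic, Omega), (1, Vega, Vic, Orion), (15, Beta, Rae, Argo), (15, Beta, Rae, Delta), (15, Beta, Rae, Nova), (15, Beta, Rae, Vega), (30, Vega, Lee, Beta), (30, Vega, Lee, Delta), (30, Vega, Lee, Omega), (30, Vega, Lee, Orion), (33, Vega, Bo, Beta), (33, Vega, Bo, Delta), (33, Vega, Bo, Omega), (33, Vega, Bo, Orion), (34, Beta, Gus, Argo), (34, Beta, Gus, Delta), (34, Beta, Gus, Nova), (34, Beta, Gus, Vega), (34, Vega, Lee, Beta), (34, Vega, Lee, Delta), (34, Vega, Lee, Omega), (34, Vega, Lee, Orion), (35, Vega, Ned, Beta), (35, Vega, Ned, Delta), (35, Vega, Ned, Omega), (35, Vega, Ned, Orion)}
(Movie ⨝ Actor) ⋈ Cast (natural join on sname): {(1, Vega, Vic, Beta, 18), (1, Vega, Vic, Delta, 18), (1, Vega, Vic, Omega, 18), (1, Vega, Vic, Orion, 18), (15, Beta, Rae, Argo, 37), (15, Beta, Rae, Argo, 7), (15, Beta, Rae, Delta, 37), (15, Beta, Rae, Delta, 7), (15, Beta, Rae, Nova, 37), (15, Beta, Rae, Nova, 7), (15, Beta, Rae, Vega, 37), (15, Beta, Rae, Vega, 7), (33, Vega, Bo, Beta, 11), (33, Vega, Bo, Delta, 11), (33, Vega, Bo, Omega, 11), (33, Vega, Bo, Orion, 11), (34, Beta, Gus, Argo, 18), (34, Beta, Gus, Delta, 18), (34, Beta, Gus, Nova, 18), (34, Beta, Gus, Vega, 18)}
Filtering on role != Argo leaves {(1, Vega, Vic, Beta, 18), (1, Vega, Vic, Delta, 18), (1, Vega, Vic, Omega, 18), (1, Vega, Vic, Orion, 18), (15, Beta, Rae, Delta, 37), (15, Beta, Rae, Delta, 7), (15, Beta, Rae, Nova, 37), (15, Beta, Rae, Nova, 7), (15, Beta, Rae, Vega, 37), (15, Beta, Rae, Vega, 7), (33, Vega, Bo, Beta, 11), (33, Vega, Bo, Delta, 11), (33, Vega, Bo, Omega, 11), (33, Vega, Bo, Orion, 11), (34, Beta, Gus, Delta, 18), (34, Beta, Gus, Nova, 18), (34, Beta, Gus, Vega, 18)}.
Filtering on mid != 18 leaves {(15, Beta, Rae, Delta, 37), (15, Beta, Rae, Delta, 7), (15, Beta, Rae, Nova, 37), (15, Beta, Rae, Nova, 7), (15, Beta, Rae, Vega, 37), (15, Beta, Rae, Vega, 7), (33, Vega, Bo, Beta, 11), (33, Vega, Bo, Delta, 11), (33, Vega, Bo, Omega, 11), (33, Vega, Bo, Orion, 11)}.
Keep only column(s) sname, role (3 duplicate(s) eliminated): {(Bo, Beta), (Bo, Delta), (Bo, Omega), (Bo, Orion), (Rae, Delta), (Rae, Nova), (Rae, Vega)}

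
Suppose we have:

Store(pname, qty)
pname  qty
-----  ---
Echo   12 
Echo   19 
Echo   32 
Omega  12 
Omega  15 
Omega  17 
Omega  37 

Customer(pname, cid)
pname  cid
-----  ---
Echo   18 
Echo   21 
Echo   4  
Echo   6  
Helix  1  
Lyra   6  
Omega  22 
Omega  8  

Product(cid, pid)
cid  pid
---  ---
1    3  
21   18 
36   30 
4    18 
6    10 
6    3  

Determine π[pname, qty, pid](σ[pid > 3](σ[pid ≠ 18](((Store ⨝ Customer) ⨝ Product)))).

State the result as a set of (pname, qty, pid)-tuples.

{(Echo, 12, 10), (Echo, 19, 10), (Echo, 32, 10)}

Natural join on pname: {(Echo, 12, 18), (Echo, 12, 21), (Echo, 12, 4), (Echo, 12, 6), (Echo, 19, 18), (Echo, 19, 21), (Echo, 19, 4), (Echo, 19, 6), (Echo, 32, 18), (Echo, 32, 21), (Echo, 32, 4), (Echo, 32, 6), (Omega, 12, 22), (Omega, 12, 8), (Omega, 15, 22), (Omega, 15, 8), (Omega, 17, 22), (Omega, 17, 8), (Omega, 37, 22), (Omega, 37, 8)}
Natural join on cid: {(Echo, 12, 21, 18), (Echo, 12, 4, 18), (Echo, 12, 6, 10), (Echo, 12, 6, 3), (Echo, 19, 21, 18), (Echo, 19, 4, 18), (Echo, 19, 6, 10), (Echo, 19, 6, 3), (Echo, 32, 21, 18), (Echo, 32, 4, 18), (Echo, 32, 6, 10), (Echo, 32, 6, 3)}
σ[pid ≠ 18]: keep tuples satisfying pid ≠ 18 → {(Echo, 12, 6, 10), (Echo, 12, 6, 3), (Echo, 19, 6, 10), (Echo, 19, 6, 3), (Echo, 32, 6, 10), (Echo, 32, 6, 3)}
σ[pid > 3]: keep tuples satisfying pid > 3 → {(Echo, 12, 6, 10), (Echo, 19, 6, 10), (Echo, 32, 6, 10)}
Keep only column(s) pname, qty, pid: {(Echo, 12, 10), (Echo, 19, 10), (Echo, 32, 10)}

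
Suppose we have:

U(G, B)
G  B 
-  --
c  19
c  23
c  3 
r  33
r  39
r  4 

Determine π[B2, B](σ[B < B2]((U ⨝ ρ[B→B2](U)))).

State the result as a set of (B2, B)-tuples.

{(19, 3), (23, 19), (23, 3), (33, 4), (39, 33), (39, 4)}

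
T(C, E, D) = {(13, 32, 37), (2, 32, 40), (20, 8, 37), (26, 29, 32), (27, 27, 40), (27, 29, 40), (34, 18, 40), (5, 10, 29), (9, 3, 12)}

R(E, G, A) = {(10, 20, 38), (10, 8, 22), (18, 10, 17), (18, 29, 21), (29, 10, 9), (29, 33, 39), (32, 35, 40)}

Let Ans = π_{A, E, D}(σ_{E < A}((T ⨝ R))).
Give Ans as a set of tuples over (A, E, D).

{(21, 18, 40), (22, 10, 29), (38, 10, 29), (39, 29, 32), (39, 29, 40), (40, 32, 37), (40, 32, 40)}

Natural join on E: {(13, 32, 37, 35, 40), (2, 32, 40, 35, 40), (26, 29, 32, 10, 9), (26, 29, 32, 33, 39), (27, 29, 40, 10, 9), (27, 29, 40, 33, 39), (34, 18, 40, 10, 17), (34, 18, 40, 29, 21), (5, 10, 29, 20, 38), (5, 10, 29, 8, 22)}
Apply σ_{E < A}; surviving tuples: {(13, 32, 37, 35, 40), (2, 32, 40, 35, 40), (26, 29, 32, 33, 39), (27, 29, 40, 33, 39), (34, 18, 40, 29, 21), (5, 10, 29, 20, 38), (5, 10, 29, 8, 22)}
Projecting to A, E, D: {(21, 18, 40), (22, 10, 29), (38, 10, 29), (39, 29, 32), (39, 29, 40), (40, 32, 37), (40, 32, 40)}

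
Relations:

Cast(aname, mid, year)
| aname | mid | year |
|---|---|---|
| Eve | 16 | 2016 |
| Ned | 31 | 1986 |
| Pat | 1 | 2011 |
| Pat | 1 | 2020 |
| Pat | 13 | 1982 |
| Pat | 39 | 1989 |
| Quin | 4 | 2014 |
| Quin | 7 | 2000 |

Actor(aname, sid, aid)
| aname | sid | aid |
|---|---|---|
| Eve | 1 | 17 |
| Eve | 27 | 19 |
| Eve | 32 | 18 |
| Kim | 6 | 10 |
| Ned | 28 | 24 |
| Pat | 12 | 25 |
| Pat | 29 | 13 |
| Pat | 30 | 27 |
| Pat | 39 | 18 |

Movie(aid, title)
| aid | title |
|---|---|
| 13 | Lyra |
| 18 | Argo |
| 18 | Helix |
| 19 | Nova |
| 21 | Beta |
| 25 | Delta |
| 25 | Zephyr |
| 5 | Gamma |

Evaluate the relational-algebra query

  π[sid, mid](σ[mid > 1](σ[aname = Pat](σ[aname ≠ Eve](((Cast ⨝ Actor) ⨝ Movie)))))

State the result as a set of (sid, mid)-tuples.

{(12, 13), (12, 39), (29, 13), (29, 39), (39, 13), (39, 39)}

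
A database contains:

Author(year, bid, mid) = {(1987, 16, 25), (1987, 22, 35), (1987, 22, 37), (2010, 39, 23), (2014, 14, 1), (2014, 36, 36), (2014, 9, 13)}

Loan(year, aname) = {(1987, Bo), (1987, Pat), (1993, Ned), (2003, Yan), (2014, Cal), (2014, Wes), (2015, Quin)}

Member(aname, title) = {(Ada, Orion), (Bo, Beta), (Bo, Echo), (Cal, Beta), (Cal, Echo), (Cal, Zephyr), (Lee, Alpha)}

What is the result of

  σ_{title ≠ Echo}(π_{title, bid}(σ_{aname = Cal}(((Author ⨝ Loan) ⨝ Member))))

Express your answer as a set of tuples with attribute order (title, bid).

Joining Author and Loan on year yields {(1987, 16, 25, Bo), (1987, 16, 25, Pat), (1987, 22, 35, Bo), (1987, 22, 35, Pat), (1987, 22, 37, Bo), (1987, 22, 37, Pat), (2014, 14, 1, Cal), (2014, 14, 1, Wes), (2014, 36, 36, Cal), (2014, 36, 36, Wes), (2014, 9, 13, Cal), (2014, 9, 13, Wes)}.
Joining (Author ⨝ Loan) and Member on aname yields {(1987, 16, 25, Bo, Beta), (1987, 16, 25, Bo, Echo), (1987, 22, 35, Bo, Beta), (1987, 22, 35, Bo, Echo), (1987, 22, 37, Bo, Beta), (1987, 22, 37, Bo, Echo), (2014, 14, 1, Cal, Beta), (2014, 14, 1, Cal, Echo), (2014, 14, 1, Cal, Zephyr), (2014, 36, 36, Cal, Beta), (2014, 36, 36, Cal, Echo), (2014, 36, 36, Cal, Zephyr), (2014, 9, 13, Cal, Beta), (2014, 9, 13, Cal, Echo), (2014, 9, 13, Cal, Zephyr)}.
Selection aname = Cal: {(2014, 14, 1, Cal, Beta), (2014, 14, 1, Cal, Echo), (2014, 14, 1, Cal, Zephyr), (2014, 36, 36, Cal, Beta), (2014, 36, 36, Cal, Echo), (2014, 36, 36, Cal, Zephyr), (2014, 9, 13, Cal, Beta), (2014, 9, 13, Cal, Echo), (2014, 9, 13, Cal, Zephyr)}
Keep only column(s) title, bid: {(Beta, 14), (Beta, 36), (Beta, 9), (Echo, 14), (Echo, 36), (Echo, 9), (Zephyr, 14), (Zephyr, 36), (Zephyr, 9)}
Selection title ≠ Echo: {(Beta, 14), (Beta, 36), (Beta, 9), (Zephyr, 14), (Zephyr, 36), (Zephyr, 9)}

{(Beta, 14), (Beta, 36), (Beta, 9), (Zephyr, 14), (Zephyr, 36), (Zephyr, 9)}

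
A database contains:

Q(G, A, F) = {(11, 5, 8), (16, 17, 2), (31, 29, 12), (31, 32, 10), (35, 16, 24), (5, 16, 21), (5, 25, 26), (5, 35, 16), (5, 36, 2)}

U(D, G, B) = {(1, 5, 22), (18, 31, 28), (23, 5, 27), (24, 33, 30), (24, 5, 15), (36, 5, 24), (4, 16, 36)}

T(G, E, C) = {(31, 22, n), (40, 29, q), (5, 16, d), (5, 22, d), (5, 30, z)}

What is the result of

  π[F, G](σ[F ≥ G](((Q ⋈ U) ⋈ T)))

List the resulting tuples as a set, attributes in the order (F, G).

Q ⋈ U (natural join on G): {(16, 17, 2, 4, 36), (31, 29, 12, 18, 28), (31, 32, 10, 18, 28), (5, 16, 21, 1, 22), (5, 16, 21, 23, 27), (5, 16, 21, 24, 15), (5, 16, 21, 36, 24), (5, 25, 26, 1, 22), (5, 25, 26, 23, 27), (5, 25, 26, 24, 15), (5, 25, 26, 36, 24), (5, 35, 16, 1, 22), (5, 35, 16, 23, 27), (5, 35, 16, 24, 15), (5, 35, 16, 36, 24), (5, 36, 2, 1, 22), (5, 36, 2, 23, 27), (5, 36, 2, 24, 15), (5, 36, 2, 36, 24)}
(Q ⋈ U) ⋈ T (natural join on G): {(31, 29, 12, 18, 28, 22, n), (31, 32, 10, 18, 28, 22, n), (5, 16, 21, 1, 22, 16, d), (5, 16, 21, 1, 22, 22, d), (5, 16, 21, 1, 22, 30, z), (5, 16, 21, 23, 27, 16, d), (5, 16, 21, 23, 27, 22, d), (5, 16, 21, 23, 27, 30, z), (5, 16, 21, 24, 15, 16, d), (5, 16, 21, 24, 15, 22, d), (5, 16, 21, 24, 15, 30, z), (5, 16, 21, 36, 24, 16, d), (5, 16, 21, 36, 24, 22, d), (5, 16, 21, 36, 24, 30, z), (5, 25, 26, 1, 22, 16, d), (5, 25, 26, 1, 22, 22, d), (5, 25, 26, 1, 22, 30, z), (5, 25, 26, 23, 27, 16, d), (5, 25, 26, 23, 27, 22, d), (5, 25, 26, 23, 27, 30, z), (5, 25, 26, 24, 15, 16, d), (5, 25, 26, 24, 15, 22, d), (5, 25, 26, 24, 15, 30, z), (5, 25, 26, 36, 24, 16, d), (5, 25, 26, 36, 24, 22, d), (5, 25, 26, 36, 24, 30, z), (5, 35, 16, 1, 22, 16, d), (5, 35, 16, 1, 22, 22, d), (5, 35, 16, 1, 22, 30, z), (5, 35, 16, 23, 27, 16, d), (5, 35, 16, 23, 27, 22, d), (5, 35, 16, 23, 27, 30, z), (5, 35, 16, 24, 15, 16, d), (5, 35, 16, 24, 15, 22, d), (5, 35, 16, 24, 15, 30, z), (5, 35, 16, 36, 24, 16, d), (5, 35, 16, 36, 24, 22, d), (5, 35, 16, 36, 24, 30, z), (5, 36, 2, 1, 22, 16, d), (5, 36, 2, 1, 22, 22, d), (5, 36, 2, 1, 22, 30, z), (5, 36, 2, 23, 27, 16, d), (5, 36, 2, 23, 27, 22, d), (5, 36, 2, 23, 27, 30, z), (5, 36, 2, 24, 15, 16, d), (5, 36, 2, 24, 15, 22, d), (5, 36, 2, 24, 15, 30, z), (5, 36, 2, 36, 24, 16, d), (5, 36, 2, 36, 24, 22, d), (5, 36, 2, 36, 24, 30, z)}
Selection F ≥ G: {(5, 16, 21, 1, 22, 16, d), (5, 16, 21, 1, 22, 22, d), (5, 16, 21, 1, 22, 30, z), (5, 16, 21, 23, 27, 16, d), (5, 16, 21, 23, 27, 22, d), (5, 16, 21, 23, 27, 30, z), (5, 16, 21, 24, 15, 16, d), (5, 16, 21, 24, 15, 22, d), (5, 16, 21, 24, 15, 30, z), (5, 16, 21, 36, 24, 16, d), (5, 16, 21, 36, 24, 22, d), (5, 16, 21, 36, 24, 30, z), (5, 25, 26, 1, 22, 16, d), (5, 25, 26, 1, 22, 22, d), (5, 25, 26, 1, 22, 30, z), (5, 25, 26, 23, 27, 16, d), (5, 25, 26, 23, 27, 22, d), (5, 25, 26, 23, 27, 30, z), (5, 25, 26, 24, 15, 16, d), (5, 25, 26, 24, 15, 22, d), (5, 25, 26, 24, 15, 30, z), (5, 25, 26, 36, 24, 16, d), (5, 25, 26, 36, 24, 22, d), (5, 25, 26, 36, 24, 30, z), (5, 35, 16, 1, 22, 16, d), (5, 35, 16, 1, 22, 22, d), (5, 35, 16, 1, 22, 30, z), (5, 35, 16, 23, 27, 16, d), (5, 35, 16, 23, 27, 22, d), (5, 35, 16, 23, 27, 30, z), (5, 35, 16, 24, 15, 16, d), (5, 35, 16, 24, 15, 22, d), (5, 35, 16, 24, 15, 30, z), (5, 35, 16, 36, 24, 16, d), (5, 35, 16, 36, 24, 22, d), (5, 35, 16, 36, 24, 30, z)}
Projecting to F, G (33 duplicate(s) eliminated): {(16, 5), (21, 5), (26, 5)}

{(16, 5), (21, 5), (26, 5)}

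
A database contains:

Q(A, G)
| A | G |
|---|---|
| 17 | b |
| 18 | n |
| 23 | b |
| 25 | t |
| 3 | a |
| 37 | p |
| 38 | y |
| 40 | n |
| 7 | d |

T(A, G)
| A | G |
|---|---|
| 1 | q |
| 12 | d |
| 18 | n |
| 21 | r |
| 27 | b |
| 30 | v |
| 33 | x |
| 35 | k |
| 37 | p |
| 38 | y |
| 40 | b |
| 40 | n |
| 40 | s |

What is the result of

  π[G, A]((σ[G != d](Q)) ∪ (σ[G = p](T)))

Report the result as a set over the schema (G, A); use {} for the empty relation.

Filtering on G != d leaves {(17, b), (18, n), (23, b), (25, t), (3, a), (37, p), (38, y), (40, n)}.
Filtering on G = p leaves {(37, p)}.
Taking the union: {(17, b), (18, n), (23, b), (25, t), (3, a), (37, p), (38, y), (40, n)}
Projecting to G, A: {(a, 3), (b, 17), (b, 23), (n, 18), (n, 40), (p, 37), (t, 25), (y, 38)}

{(a, 3), (b, 17), (b, 23), (n, 18), (n, 40), (p, 37), (t, 25), (y, 38)}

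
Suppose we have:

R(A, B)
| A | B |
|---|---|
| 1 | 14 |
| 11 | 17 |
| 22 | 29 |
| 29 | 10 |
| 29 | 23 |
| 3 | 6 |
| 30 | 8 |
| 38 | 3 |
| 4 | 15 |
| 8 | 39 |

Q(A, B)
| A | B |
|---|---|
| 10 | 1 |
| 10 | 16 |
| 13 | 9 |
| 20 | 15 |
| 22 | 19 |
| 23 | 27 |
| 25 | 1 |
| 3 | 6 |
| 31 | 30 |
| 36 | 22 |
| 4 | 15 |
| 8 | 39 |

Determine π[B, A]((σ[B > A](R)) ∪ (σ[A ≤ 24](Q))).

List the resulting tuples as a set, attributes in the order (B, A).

Selection B > A: {(1, 14), (11, 17), (22, 29), (3, 6), (4, 15), (8, 39)}
Selection A ≤ 24: {(10, 1), (10, 16), (13, 9), (20, 15), (22, 19), (23, 27), (3, 6), (4, 15), (8, 39)}
Set union of the two operands is {(1, 14), (10, 1), (10, 16), (11, 17), (13, 9), (20, 15), (22, 19), (22, 29), (23, 27), (3, 6), (4, 15), (8, 39)}.
Keep only column(s) B, A: {(1, 10), (14, 1), (15, 20), (15, 4), (16, 10), (17, 11), (19, 22), (27, 23), (29, 22), (39, 8), (6, 3), (9, 13)}

{(1, 10), (14, 1), (15, 20), (15, 4), (16, 10), (17, 11), (19, 22), (27, 23), (29, 22), (39, 8), (6, 3), (9, 13)}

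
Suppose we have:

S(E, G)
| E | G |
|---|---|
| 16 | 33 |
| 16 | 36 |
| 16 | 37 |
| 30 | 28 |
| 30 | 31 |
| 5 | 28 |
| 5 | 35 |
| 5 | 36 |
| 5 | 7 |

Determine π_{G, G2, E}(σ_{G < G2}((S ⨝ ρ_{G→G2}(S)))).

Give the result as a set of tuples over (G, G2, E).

{(28, 31, 30), (28, 35, 5), (28, 36, 5), (33, 36, 16), (33, 37, 16), (35, 36, 5), (36, 37, 16), (7, 28, 5), (7, 35, 5), (7, 36, 5)}

ρ[G→G2]: schema becomes (E, G2); tuples unchanged.
Joining S and ρ_{G→G2}(S) on E yields {(16, 33, 33), (16, 33, 36), (16, 33, 37), (16, 36, 33), (16, 36, 36), (16, 36, 37), (16, 37, 33), (16, 37, 36), (16, 37, 37), (30, 28, 28), (30, 28, 31), (30, 31, 28), (30, 31, 31), (5, 28, 28), (5, 28, 35), (5, 28, 36), (5, 28, 7), (5, 35, 28), (5, 35, 35), (5, 35, 36), (5, 35, 7), (5, 36, 28), (5, 36, 35), (5, 36, 36), (5, 36, 7), (5, 7, 28), (5, 7, 35), (5, 7, 36), (5, 7, 7)}.
Apply σ_{G < G2}; surviving tuples: {(16, 33, 36), (16, 33, 37), (16, 36, 37), (30, 28, 31), (5, 28, 35), (5, 28, 36), (5, 35, 36), (5, 7, 28), (5, 7, 35), (5, 7, 36)}
π[G, G2, E]: project onto (G, G2, E) → {(28, 31, 30), (28, 35, 5), (28, 36, 5), (33, 36, 16), (33, 37, 16), (35, 36, 5), (36, 37, 16), (7, 28, 5), (7, 35, 5), (7, 36, 5)}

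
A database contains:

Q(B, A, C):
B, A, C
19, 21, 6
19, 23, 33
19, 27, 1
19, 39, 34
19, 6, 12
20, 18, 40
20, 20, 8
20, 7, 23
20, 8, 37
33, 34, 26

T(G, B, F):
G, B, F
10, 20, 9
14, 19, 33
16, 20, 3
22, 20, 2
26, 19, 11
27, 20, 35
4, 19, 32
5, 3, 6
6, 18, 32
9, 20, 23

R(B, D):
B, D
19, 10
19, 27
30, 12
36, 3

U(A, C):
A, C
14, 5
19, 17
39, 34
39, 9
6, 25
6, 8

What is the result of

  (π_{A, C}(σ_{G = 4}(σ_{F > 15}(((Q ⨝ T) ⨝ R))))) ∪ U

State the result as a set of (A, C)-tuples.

{(14, 5), (19, 17), (21, 6), (23, 33), (27, 1), (39, 34), (39, 9), (6, 12), (6, 25), (6, 8)}

Q ⋈ T (natural join on B): {(19, 21, 6, 14, 33), (19, 21, 6, 26, 11), (19, 21, 6, 4, 32), (19, 23, 33, 14, 33), (19, 23, 33, 26, 11), (19, 23, 33, 4, 32), (19, 27, 1, 14, 33), (19, 27, 1, 26, 11), (19, 27, 1, 4, 32), (19, 39, 34, 14, 33), (19, 39, 34, 26, 11), (19, 39, 34, 4, 32), (19, 6, 12, 14, 33), (19, 6, 12, 26, 11), (19, 6, 12, 4, 32), (20, 18, 40, 10, 9), (20, 18, 40, 16, 3), (20, 18, 40, 22, 2), (20, 18, 40, 27, 35), (20, 18, 40, 9, 23), (20, 20, 8, 10, 9), (20, 20, 8, 16, 3), (20, 20, 8, 22, 2), (20, 20, 8, 27, 35), (20, 20, 8, 9, 23), (20, 7, 23, 10, 9), (20, 7, 23, 16, 3), (20, 7, 23, 22, 2), (20, 7, 23, 27, 35), (20, 7, 23, 9, 23), (20, 8, 37, 10, 9), (20, 8, 37, 16, 3), (20, 8, 37, 22, 2), (20, 8, 37, 27, 35), (20, 8, 37, 9, 23)}
(Q ⨝ T) ⋈ R (natural join on B): {(19, 21, 6, 14, 33, 10), (19, 21, 6, 14, 33, 27), (19, 21, 6, 26, 11, 10), (19, 21, 6, 26, 11, 27), (19, 21, 6, 4, 32, 10), (19, 21, 6, 4, 32, 27), (19, 23, 33, 14, 33, 10), (19, 23, 33, 14, 33, 27), (19, 23, 33, 26, 11, 10), (19, 23, 33, 26, 11, 27), (19, 23, 33, 4, 32, 10), (19, 23, 33, 4, 32, 27), (19, 27, 1, 14, 33, 10), (19, 27, 1, 14, 33, 27), (19, 27, 1, 26, 11, 10), (19, 27, 1, 26, 11, 27), (19, 27, 1, 4, 32, 10), (19, 27, 1, 4, 32, 27), (19, 39, 34, 14, 33, 10), (19, 39, 34, 14, 33, 27), (19, 39, 34, 26, 11, 10), (19, 39, 34, 26, 11, 27), (19, 39, 34, 4, 32, 10), (19, 39, 34, 4, 32, 27), (19, 6, 12, 14, 33, 10), (19, 6, 12, 14, 33, 27), (19, 6, 12, 26, 11, 10), (19, 6, 12, 26, 11, 27), (19, 6, 12, 4, 32, 10), (19, 6, 12, 4, 32, 27)}
Filtering on F > 15 leaves {(19, 21, 6, 14, 33, 10), (19, 21, 6, 14, 33, 27), (19, 21, 6, 4, 32, 10), (19, 21, 6, 4, 32, 27), (19, 23, 33, 14, 33, 10), (19, 23, 33, 14, 33, 27), (19, 23, 33, 4, 32, 10), (19, 23, 33, 4, 32, 27), (19, 27, 1, 14, 33, 10), (19, 27, 1, 14, 33, 27), (19, 27, 1, 4, 32, 10), (19, 27, 1, 4, 32, 27), (19, 39, 34, 14, 33, 10), (19, 39, 34, 14, 33, 27), (19, 39, 34, 4, 32, 10), (19, 39, 34, 4, 32, 27), (19, 6, 12, 14, 33, 10), (19, 6, 12, 14, 33, 27), (19, 6, 12, 4, 32, 10), (19, 6, 12, 4, 32, 27)}.
Filtering on G = 4 leaves {(19, 21, 6, 4, 32, 10), (19, 21, 6, 4, 32, 27), (19, 23, 33, 4, 32, 10), (19, 23, 33, 4, 32, 27), (19, 27, 1, 4, 32, 10), (19, 27, 1, 4, 32, 27), (19, 39, 34, 4, 32, 10), (19, 39, 34, 4, 32, 27), (19, 6, 12, 4, 32, 10), (19, 6, 12, 4, 32, 27)}.
Projecting to A, C (5 duplicate(s) eliminated): {(21, 6), (23, 33), (27, 1), (39, 34), (6, 12)}
Set union of the two operands is {(14, 5), (19, 17), (21, 6), (23, 33), (27, 1), (39, 34), (39, 9), (6, 12), (6, 25), (6, 8)}.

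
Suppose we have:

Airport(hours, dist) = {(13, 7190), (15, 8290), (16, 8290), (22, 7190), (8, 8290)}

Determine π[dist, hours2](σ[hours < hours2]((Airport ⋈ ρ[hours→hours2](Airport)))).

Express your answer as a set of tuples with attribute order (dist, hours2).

{(7190, 22), (8290, 15), (8290, 16)}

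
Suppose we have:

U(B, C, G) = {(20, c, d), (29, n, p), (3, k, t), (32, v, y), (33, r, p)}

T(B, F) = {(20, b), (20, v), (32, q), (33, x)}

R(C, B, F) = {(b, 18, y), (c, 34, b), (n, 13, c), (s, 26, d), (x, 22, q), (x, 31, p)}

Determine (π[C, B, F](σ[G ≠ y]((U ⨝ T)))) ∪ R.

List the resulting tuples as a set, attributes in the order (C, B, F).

U ⋈ T (natural join on B): {(20, c, d, b), (20, c, d, v), (32, v, y, q), (33, r, p, x)}
Filtering on G ≠ y leaves {(20, c, d, b), (20, c, d, v), (33, r, p, x)}.
π[C, B, F]: project onto (C, B, F) → {(c, 20, b), (c, 20, v), (r, 33, x)}
Taking the union: {(b, 18, y), (c, 20, b), (c, 20, v), (c, 34, b), (n, 13, c), (r, 33, x), (s, 26, d), (x, 22, q), (x, 31, p)}

{(b, 18, y), (c, 20, b), (c, 20, v), (c, 34, b), (n, 13, c), (r, 33, x), (s, 26, d), (x, 22, q), (x, 31, p)}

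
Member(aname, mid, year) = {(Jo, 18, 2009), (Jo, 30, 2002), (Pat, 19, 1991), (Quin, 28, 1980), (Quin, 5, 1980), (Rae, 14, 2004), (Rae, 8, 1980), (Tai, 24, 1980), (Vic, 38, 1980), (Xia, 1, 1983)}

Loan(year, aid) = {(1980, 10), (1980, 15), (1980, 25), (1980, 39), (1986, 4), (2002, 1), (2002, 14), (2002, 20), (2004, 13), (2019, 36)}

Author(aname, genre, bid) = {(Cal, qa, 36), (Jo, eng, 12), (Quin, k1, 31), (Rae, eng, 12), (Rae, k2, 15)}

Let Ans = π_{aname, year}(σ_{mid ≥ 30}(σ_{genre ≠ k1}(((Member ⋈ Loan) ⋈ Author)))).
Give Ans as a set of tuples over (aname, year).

{(Jo, 2002)}

Joining Member and Loan on year yields {(Jo, 30, 2002, 1), (Jo, 30, 2002, 14), (Jo, 30, 2002, 20), (Quin, 28, 1980, 10), (Quin, 28, 1980, 15), (Quin, 28, 1980, 25), (Quin, 28, 1980, 39), (Quin, 5, 1980, 10), (Quin, 5, 1980, 15), (Quin, 5, 1980, 25), (Quin, 5, 1980, 39), (Rae, 14, 2004, 13), (Rae, 8, 1980, 10), (Rae, 8, 1980, 15), (Rae, 8, 1980, 25), (Rae, 8, 1980, 39), (Tai, 24, 1980, 10), (Tai, 24, 1980, 15), (Tai, 24, 1980, 25), (Tai, 24, 1980, 39), (Vic, 38, 1980, 10), (Vic, 38, 1980, 15), (Vic, 38, 1980, 25), (Vic, 38, 1980, 39)}.
Joining (Member ⋈ Loan) and Author on aname yields {(Jo, 30, 2002, 1, eng, 12), (Jo, 30, 2002, 14, eng, 12), (Jo, 30, 2002, 20, eng, 12), (Quin, 28, 1980, 10, k1, 31), (Quin, 28, 1980, 15, k1, 31), (Quin, 28, 1980, 25, k1, 31), (Quin, 28, 1980, 39, k1, 31), (Quin, 5, 1980, 10, k1, 31), (Quin, 5, 1980, 15, k1, 31), (Quin, 5, 1980, 25, k1, 31), (Quin, 5, 1980, 39, k1, 31), (Rae, 14, 2004, 13, eng, 12), (Rae, 14, 2004, 13, k2, 15), (Rae, 8, 1980, 10, eng, 12), (Rae, 8, 1980, 10, k2, 15), (Rae, 8, 1980, 15, eng, 12), (Rae, 8, 1980, 15, k2, 15), (Rae, 8, 1980, 25, eng, 12), (Rae, 8, 1980, 25, k2, 15), (Rae, 8, 1980, 39, eng, 12), (Rae, 8, 1980, 39, k2, 15)}.
Apply σ_{genre ≠ k1}; surviving tuples: {(Jo, 30, 2002, 1, eng, 12), (Jo, 30, 2002, 14, eng, 12), (Jo, 30, 2002, 20, eng, 12), (Rae, 14, 2004, 13, eng, 12), (Rae, 14, 2004, 13, k2, 15), (Rae, 8, 1980, 10, eng, 12), (Rae, 8, 1980, 10, k2, 15), (Rae, 8, 1980, 15, eng, 12), (Rae, 8, 1980, 15, k2, 15), (Rae, 8, 1980, 25, eng, 12), (Rae, 8, 1980, 25, k2, 15), (Rae, 8, 1980, 39, eng, 12), (Rae, 8, 1980, 39, k2, 15)}
Apply σ_{mid ≥ 30}; surviving tuples: {(Jo, 30, 2002, 1, eng, 12), (Jo, 30, 2002, 14, eng, 12), (Jo, 30, 2002, 20, eng, 12)}
Keep only column(s) aname, year (2 duplicate(s) eliminated): {(Jo, 2002)}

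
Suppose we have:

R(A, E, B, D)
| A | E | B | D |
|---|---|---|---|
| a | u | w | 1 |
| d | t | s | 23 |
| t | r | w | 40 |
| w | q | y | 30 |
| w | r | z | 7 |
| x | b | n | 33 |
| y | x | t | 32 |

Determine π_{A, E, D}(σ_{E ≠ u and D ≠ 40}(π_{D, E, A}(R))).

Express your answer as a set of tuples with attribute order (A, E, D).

Keep only column(s) D, E, A: {(1, u, a), (23, t, d), (30, q, w), (32, x, y), (33, b, x), (40, r, t), (7, r, w)}
Filtering on E ≠ u and D ≠ 40 leaves {(23, t, d), (30, q, w), (32, x, y), (33, b, x), (7, r, w)}.
Keep only column(s) A, E, D: {(d, t, 23), (w, q, 30), (w, r, 7), (x, b, 33), (y, x, 32)}

{(d, t, 23), (w, q, 30), (w, r, 7), (x, b, 33), (y, x, 32)}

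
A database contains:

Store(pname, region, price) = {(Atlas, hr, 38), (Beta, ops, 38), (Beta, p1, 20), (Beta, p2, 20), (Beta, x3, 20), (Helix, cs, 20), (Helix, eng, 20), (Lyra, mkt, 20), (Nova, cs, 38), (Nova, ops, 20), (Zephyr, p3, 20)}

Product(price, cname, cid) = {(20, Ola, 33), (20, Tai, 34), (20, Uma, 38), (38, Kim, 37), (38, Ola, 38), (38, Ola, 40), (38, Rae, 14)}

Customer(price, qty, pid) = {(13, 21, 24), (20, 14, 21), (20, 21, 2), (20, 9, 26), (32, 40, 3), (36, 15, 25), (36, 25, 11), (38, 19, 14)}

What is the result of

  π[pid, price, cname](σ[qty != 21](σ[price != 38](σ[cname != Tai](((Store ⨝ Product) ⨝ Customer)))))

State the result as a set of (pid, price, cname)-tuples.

{(21, 20, Ola), (21, 20, Uma), (26, 20, Ola), (26, 20, Uma)}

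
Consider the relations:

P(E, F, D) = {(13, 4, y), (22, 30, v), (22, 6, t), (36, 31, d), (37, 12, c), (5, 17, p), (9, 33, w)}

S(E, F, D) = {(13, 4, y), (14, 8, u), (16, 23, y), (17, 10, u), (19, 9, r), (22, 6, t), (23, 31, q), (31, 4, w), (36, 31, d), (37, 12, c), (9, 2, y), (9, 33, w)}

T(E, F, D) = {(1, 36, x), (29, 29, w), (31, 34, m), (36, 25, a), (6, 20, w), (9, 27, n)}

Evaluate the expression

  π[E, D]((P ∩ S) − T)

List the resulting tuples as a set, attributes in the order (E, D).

Taking the intersection: {(13, 4, y), (22, 6, t), (36, 31, d), (37, 12, c), (9, 33, w)}
Taking the difference: {(13, 4, y), (22, 6, t), (36, 31, d), (37, 12, c), (9, 33, w)}
π_{E, D} gives {(13, y), (22, t), (36, d), (37, c), (9, w)}.

{(13, y), (22, t), (36, d), (37, c), (9, w)}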